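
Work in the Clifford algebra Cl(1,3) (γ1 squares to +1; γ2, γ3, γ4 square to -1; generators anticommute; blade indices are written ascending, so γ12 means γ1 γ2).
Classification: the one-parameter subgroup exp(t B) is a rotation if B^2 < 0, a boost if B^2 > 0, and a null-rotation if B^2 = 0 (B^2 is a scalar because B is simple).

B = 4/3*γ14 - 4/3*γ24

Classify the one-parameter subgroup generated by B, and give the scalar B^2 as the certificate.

B^2 term by term: the squares give (4/3)^2*(γ14)^2 + (-4/3)^2*(γ24)^2 = 16/9*(+1) + 16/9*(-1) = 0 (each basis 2-blade squares to minus the product of its generators' squares); cross terms between blades sharing an index anticommute and cancel. So B^2 = 0.
Answer: null-rotation, certificate B^2 = 0. Certificate logic: 0 is a conjugation-invariant scalar, so its sign fixes rotation versus boost versus null-rotation outright.


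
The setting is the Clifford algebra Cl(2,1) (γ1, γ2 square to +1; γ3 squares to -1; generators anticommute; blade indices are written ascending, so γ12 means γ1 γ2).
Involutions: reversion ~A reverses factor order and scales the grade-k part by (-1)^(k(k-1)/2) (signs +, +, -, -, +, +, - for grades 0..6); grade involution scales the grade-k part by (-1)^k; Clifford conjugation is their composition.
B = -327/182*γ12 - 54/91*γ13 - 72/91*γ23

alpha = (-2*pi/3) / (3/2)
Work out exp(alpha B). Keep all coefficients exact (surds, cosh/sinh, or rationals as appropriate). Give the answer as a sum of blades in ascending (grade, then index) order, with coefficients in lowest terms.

B^2 term by term: the squares give (-327/182)^2*(γ12)^2 + (-54/91)^2*(γ13)^2 + (-72/91)^2*(γ23)^2 = 106929/33124*(-1) + 2916/8281*(+1) + 5184/8281*(+1) = -9/4 (each basis 2-blade squares to minus the product of its generators' squares); cross terms between blades sharing an index anticommute and cancel. So B^2 = -9/4.
B^2 = -9/4 — since the square is negative, the closed form is circular: l = 3/2, alpha*l = -2*pi/3, so exp(alpha B) = cos(-2*pi/3) + (sin(-2*pi/3)/(3/2))*B = -1/2 + (-sqrt(3)/3)*B.
Answer: -1/2 + 109*sqrt(3)/182*γ12 + 18*sqrt(3)/91*γ13 + 24*sqrt(3)/91*γ23


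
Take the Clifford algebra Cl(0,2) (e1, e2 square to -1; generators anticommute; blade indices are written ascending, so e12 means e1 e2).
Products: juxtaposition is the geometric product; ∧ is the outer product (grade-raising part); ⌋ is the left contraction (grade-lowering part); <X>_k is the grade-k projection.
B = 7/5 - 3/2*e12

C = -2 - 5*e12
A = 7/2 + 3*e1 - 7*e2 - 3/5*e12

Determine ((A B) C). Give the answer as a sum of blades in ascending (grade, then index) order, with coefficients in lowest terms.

step 1: 4 + 147/10*e1 - 53/10*e2 - 609/100*e12
step 2: -769/20 - 29/10*e1 + 841/10*e2 - 391/50*e12
Answer: -769/20 - 29/10*e1 + 841/10*e2 - 391/50*e12


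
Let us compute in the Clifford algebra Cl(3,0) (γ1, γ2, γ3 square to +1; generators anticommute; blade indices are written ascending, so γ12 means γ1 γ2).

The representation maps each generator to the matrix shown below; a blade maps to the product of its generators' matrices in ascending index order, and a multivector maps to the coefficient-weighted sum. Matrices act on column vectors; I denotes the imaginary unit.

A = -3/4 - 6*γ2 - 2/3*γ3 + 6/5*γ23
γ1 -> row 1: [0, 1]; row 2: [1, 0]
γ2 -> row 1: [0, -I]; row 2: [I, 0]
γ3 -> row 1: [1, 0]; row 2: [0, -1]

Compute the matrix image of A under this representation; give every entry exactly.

Bivector images (products of the table entries): rho(γ23) = rho(γ2)rho(γ3) = row 1: [0, I]; row 2: [I, 0].
M = (-3/4)*1 + (-6)*rho(γ2) + (-2/3)*rho(γ3) + (6/5)*rho(γ23), summed entrywise (1 is the identity matrix):
Answer: row 1: [-17/12, 36*I/5]; row 2: [-24*I/5, -1/12]


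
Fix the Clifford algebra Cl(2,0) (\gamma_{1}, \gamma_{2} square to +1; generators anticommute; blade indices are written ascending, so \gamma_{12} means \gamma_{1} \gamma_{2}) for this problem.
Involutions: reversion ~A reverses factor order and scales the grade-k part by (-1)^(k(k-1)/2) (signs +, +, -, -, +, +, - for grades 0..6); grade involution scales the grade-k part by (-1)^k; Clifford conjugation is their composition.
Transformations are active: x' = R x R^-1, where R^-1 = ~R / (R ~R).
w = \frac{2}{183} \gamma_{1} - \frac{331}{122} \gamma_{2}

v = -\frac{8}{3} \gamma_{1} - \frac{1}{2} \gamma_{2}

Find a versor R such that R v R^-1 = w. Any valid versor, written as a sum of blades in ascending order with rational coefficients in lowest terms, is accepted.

Since q(v) = q(w) = \frac{265}{36}, the sum R = v + w = -\frac{162}{61} \gamma_{1} - \frac{196}{61} \gamma_{2} does the job whenever invertible.
Answer: -\frac{162}{61} \gamma_{1} - \frac{196}{61} \gamma_{2}


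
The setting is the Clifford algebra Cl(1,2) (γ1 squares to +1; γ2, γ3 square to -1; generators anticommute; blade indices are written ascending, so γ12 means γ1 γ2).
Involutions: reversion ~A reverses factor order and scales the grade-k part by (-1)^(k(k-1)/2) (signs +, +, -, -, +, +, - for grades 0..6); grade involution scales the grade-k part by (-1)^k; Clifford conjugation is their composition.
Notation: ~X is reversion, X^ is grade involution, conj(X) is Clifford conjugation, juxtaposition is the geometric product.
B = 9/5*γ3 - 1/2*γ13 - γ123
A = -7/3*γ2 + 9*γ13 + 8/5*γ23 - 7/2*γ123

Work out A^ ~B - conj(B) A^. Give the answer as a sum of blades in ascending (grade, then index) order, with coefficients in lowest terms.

first term: 1 - 89/5*γ1 - 1363/100*γ2 - 71/10*γ12 + 7/3*γ13 + 21/5*γ23 - 7/6*γ123
second term: 8 - 73/5*γ1 + 437/100*γ2 + 71/10*γ12 - 7/3*γ13 + 21/5*γ23 - 7/6*γ123
Answer: -7 - 16/5*γ1 - 18*γ2 - 71/5*γ12 + 14/3*γ13


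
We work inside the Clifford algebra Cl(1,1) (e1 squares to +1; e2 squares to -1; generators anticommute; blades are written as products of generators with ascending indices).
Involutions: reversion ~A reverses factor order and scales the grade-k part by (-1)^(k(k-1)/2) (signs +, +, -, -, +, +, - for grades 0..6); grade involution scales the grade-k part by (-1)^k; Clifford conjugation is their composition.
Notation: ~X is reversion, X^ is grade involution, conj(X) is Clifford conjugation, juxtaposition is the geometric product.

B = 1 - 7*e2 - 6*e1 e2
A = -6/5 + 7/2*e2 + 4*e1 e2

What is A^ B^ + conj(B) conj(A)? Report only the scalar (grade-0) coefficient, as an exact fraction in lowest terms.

first term: -7/10 - 7*e1 - 119/10*e2 + 56/5*e1 e2
second term: -7/10 - 7*e1 - 119/10*e2 - 56/5*e1 e2
Answer: -7/5


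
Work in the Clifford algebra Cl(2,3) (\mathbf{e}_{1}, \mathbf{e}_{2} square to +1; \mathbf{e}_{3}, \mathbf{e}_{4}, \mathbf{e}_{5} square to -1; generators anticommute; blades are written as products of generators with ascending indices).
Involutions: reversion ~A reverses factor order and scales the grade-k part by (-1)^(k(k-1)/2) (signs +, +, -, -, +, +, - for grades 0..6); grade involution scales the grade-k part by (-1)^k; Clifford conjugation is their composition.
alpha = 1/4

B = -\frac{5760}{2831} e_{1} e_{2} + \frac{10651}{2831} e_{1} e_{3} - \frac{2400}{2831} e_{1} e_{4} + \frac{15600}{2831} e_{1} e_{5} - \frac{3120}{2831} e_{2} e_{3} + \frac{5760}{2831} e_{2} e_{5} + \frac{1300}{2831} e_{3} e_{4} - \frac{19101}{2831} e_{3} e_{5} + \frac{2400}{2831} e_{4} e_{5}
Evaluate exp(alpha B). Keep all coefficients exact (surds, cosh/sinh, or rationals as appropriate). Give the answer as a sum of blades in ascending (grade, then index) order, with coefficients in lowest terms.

B^2 term by term: the squares give (-\frac{5760}{2831})^2*(e_{1} e_{2})^2 + (\frac{10651}{2831})^2*(e_{1} e_{3})^2 + (-\frac{2400}{2831})^2*(e_{1} e_{4})^2 + (\frac{15600}{2831})^2*(e_{1} e_{5})^2 + (-\frac{3120}{2831})^2*(e_{2} e_{3})^2 + (\frac{5760}{2831})^2*(e_{2} e_{5})^2 + (\frac{1300}{2831})^2*(e_{3} e_{4})^2 + (-\frac{19101}{2831})^2*(e_{3} e_{5})^2 + (\frac{2400}{2831})^2*(e_{4} e_{5})^2 = \frac{33177600}{8014561}*(-1) + \frac{113443801}{8014561}*(+1) + \frac{5760000}{8014561}*(+1) + \frac{243360000}{8014561}*(+1) + \frac{9734400}{8014561}*(+1) + \frac{33177600}{8014561}*(+1) + \frac{1690000}{8014561}*(-1) + \frac{364848201}{8014561}*(-1) + \frac{5760000}{8014561}*(-1) = 0 (each basis 2-blade squares to minus the product of its generators' squares); cross terms between blades sharing an index anticommute and cancel; the commuting (index-disjoint) pairs give grade-4 terms 2*c*c'*(blade product), which cancel blade by blade — e_{1} e_{2} e_{3} e_{4}: -\frac{14976000}{8014561} + \frac{14976000}{8014561} = 0; e_{1} e_{2} e_{3} e_{5}: \frac{220043520}{8014561} - \frac{122699520}{8014561} - \frac{97344000}{8014561} = 0; e_{1} e_{2} e_{4} e_{5}: -\frac{27648000}{8014561} + \frac{27648000}{8014561} = 0; e_{1} e_{3} e_{4} e_{5}: \frac{51124800}{8014561} - \frac{91684800}{8014561} + \frac{40560000}{8014561} = 0; e_{2} e_{3} e_{4} e_{5}: -\frac{14976000}{8014561} + \frac{14976000}{8014561} = 0 — confirming B is simple. So B^2 = 0.
B^2 = 0, and the exponential is exactly linear here: exp(alpha B) = 1 + alpha B (parabolic case).
Answer: 1 - \frac{1440}{2831} e_{1} e_{2} + \frac{10651}{11324} e_{1} e_{3} - \frac{600}{2831} e_{1} e_{4} + \frac{3900}{2831} e_{1} e_{5} - \frac{780}{2831} e_{2} e_{3} + \frac{1440}{2831} e_{2} e_{5} + \frac{325}{2831} e_{3} e_{4} - \frac{19101}{11324} e_{3} e_{5} + \frac{600}{2831} e_{4} e_{5}


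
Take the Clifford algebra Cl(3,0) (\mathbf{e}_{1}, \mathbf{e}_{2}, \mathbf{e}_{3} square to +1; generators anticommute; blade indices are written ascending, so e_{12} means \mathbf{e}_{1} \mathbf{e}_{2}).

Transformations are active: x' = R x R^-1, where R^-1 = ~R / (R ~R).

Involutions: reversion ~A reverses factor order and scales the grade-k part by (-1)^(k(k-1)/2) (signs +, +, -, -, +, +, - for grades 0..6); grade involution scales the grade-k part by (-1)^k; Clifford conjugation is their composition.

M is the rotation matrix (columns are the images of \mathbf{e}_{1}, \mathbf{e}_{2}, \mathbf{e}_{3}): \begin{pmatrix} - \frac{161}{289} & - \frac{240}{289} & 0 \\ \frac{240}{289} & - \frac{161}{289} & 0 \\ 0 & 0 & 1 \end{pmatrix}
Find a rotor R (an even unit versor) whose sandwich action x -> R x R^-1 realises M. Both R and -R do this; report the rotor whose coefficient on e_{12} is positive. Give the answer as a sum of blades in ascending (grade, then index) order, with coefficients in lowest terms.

Method: write R = a + b12*e_{12} + b13*e_{13} + b23*e_{23} with a^2 + b12^2 + b13^2 + b23^2 = 1 (so R^-1 = ~R). Expanding the columns R e_j ~R gives tr M = 4a^2 - 1 and, from the antisymmetric part, M21 - M12 = -4a*b12, M13 - M31 = 4a*b13, M32 - M23 = -4a*b23.
Here tr M = -\frac{33}{289}, so a^2 = (1 + tr M)/4 = \frac{64}{289} and a = ±\frac{8}{17}. Taking a = \frac{8}{17}: M21 - M12 = \frac{480}{289}, M13 - M31 = 0, M32 - M23 = 0, giving b12 = -\frac{15}{17}, b13 = 0, b23 = 0, i.e. R = \frac{8}{17} - \frac{15}{17} e_{12}.
Its e_{12} coefficient is negative, so report the other preimage -R.
Answer: -\frac{8}{17} + \frac{15}{17} e_{12}. Key observation: the double cover Spin(3) -> SO(3) sends R and -R to the same matrix (trace -\frac{33}{289} here), so the stated sign of the e_{12} coefficient is what selects one sheet.


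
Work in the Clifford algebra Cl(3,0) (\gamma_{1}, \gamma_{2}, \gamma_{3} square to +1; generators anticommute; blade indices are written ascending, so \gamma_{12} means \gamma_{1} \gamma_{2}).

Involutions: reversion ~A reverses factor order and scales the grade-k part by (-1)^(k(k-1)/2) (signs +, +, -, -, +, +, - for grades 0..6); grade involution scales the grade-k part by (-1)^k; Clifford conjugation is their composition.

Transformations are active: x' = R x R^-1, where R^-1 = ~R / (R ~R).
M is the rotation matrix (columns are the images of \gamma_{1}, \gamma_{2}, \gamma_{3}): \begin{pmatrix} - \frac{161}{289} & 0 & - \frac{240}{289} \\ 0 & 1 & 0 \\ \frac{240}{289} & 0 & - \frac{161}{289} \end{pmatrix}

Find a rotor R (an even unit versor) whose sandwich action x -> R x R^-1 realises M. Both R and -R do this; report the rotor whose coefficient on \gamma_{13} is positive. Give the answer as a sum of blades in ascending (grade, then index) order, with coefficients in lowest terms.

Method: write R = a + b12*\gamma_{12} + b13*\gamma_{13} + b23*\gamma_{23} with a^2 + b12^2 + b13^2 + b23^2 = 1 (so R^-1 = ~R). Expanding the columns R e_j ~R gives tr M = 4a^2 - 1 and, from the antisymmetric part, M21 - M12 = -4a*b12, M13 - M31 = 4a*b13, M32 - M23 = -4a*b23.
Here tr M = -\frac{33}{289}, so a^2 = (1 + tr M)/4 = \frac{64}{289} and a = ±\frac{8}{17}. Taking a = \frac{8}{17}: M21 - M12 = 0, M13 - M31 = -\frac{480}{289}, M32 - M23 = 0, giving b12 = 0, b13 = -\frac{15}{17}, b23 = 0, i.e. R = \frac{8}{17} - \frac{15}{17} \gamma_{13}.
Its \gamma_{13} coefficient is negative, so report the other preimage -R.
Answer: -\frac{8}{17} + \frac{15}{17} \gamma_{13}. Uniqueness: Spin(3) -> SO(3) maps R and -R to the same rotation of trace -\frac{33}{289}; fixing the sign of the \gamma_{13} coefficient removes the ambiguity.


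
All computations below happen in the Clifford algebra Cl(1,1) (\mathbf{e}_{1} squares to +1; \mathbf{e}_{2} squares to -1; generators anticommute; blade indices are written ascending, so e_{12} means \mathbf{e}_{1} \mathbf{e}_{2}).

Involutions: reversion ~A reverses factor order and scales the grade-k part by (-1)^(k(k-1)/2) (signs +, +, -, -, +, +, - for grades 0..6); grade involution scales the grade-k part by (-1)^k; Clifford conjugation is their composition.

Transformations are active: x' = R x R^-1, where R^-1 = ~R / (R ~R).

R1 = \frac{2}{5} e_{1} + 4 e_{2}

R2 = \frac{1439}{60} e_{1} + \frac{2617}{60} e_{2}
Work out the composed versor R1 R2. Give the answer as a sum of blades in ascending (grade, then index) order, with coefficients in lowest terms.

Distribute over the terms of R1 (each basis-blade product reordered to ascending indices, repeated generators contracted through their squares):
(\frac{2}{5} e_{1}) R2 = \frac{1439}{150} + \frac{2617}{150} e_{12}
(4 e_{2}) R2 = -\frac{2617}{15} - \frac{1439}{15} e_{12}
Summing the partial products and collecting blades:
Answer: -\frac{24731}{150} - \frac{11773}{150} e_{12}


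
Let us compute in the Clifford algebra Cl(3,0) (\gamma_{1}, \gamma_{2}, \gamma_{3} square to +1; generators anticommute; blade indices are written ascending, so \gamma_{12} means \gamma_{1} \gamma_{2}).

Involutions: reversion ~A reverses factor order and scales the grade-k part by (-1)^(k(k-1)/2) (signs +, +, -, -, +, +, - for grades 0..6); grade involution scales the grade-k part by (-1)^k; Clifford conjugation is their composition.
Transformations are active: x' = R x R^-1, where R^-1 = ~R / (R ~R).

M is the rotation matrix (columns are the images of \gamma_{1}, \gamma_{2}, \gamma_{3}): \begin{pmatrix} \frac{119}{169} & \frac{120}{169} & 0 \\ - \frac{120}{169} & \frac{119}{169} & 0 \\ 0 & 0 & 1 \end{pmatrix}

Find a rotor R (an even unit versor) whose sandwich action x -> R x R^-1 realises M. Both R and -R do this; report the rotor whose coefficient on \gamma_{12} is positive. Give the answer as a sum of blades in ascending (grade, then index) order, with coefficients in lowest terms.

Method: write R = a + b12*\gamma_{12} + b13*\gamma_{13} + b23*\gamma_{23} with a^2 + b12^2 + b13^2 + b23^2 = 1 (so R^-1 = ~R). Expanding the columns R e_j ~R gives tr M = 4a^2 - 1 and, from the antisymmetric part, M21 - M12 = -4a*b12, M13 - M31 = 4a*b13, M32 - M23 = -4a*b23.
Here tr M = \frac{407}{169}, so a^2 = (1 + tr M)/4 = \frac{144}{169} and a = ±\frac{12}{13}. Taking a = \frac{12}{13}: M21 - M12 = -\frac{240}{169}, M13 - M31 = 0, M32 - M23 = 0, giving b12 = \frac{5}{13}, b13 = 0, b23 = 0, i.e. R = \frac{12}{13} + \frac{5}{13} \gamma_{12}.
Its \gamma_{12} coefficient is already positive.
Answer: \frac{12}{13} + \frac{5}{13} \gamma_{12}. Recall the cover is two-to-one: with M of trace \frac{407}{169}, both preimages act alike, and the stated \gamma_{12} sign chooses the sheet.


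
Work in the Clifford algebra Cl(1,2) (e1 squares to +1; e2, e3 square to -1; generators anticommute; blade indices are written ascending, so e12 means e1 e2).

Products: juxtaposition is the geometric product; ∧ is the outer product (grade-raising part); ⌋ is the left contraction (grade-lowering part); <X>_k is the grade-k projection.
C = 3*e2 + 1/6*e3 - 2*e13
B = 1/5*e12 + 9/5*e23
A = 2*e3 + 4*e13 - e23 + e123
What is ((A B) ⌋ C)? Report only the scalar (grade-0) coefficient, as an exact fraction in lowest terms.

step 1: 9/5 - 9/5*e1 + 18/5*e2 + 1/5*e3 + 36/5*e12 - 1/5*e13 + 4/5*e23 + 2/5*e123
step 2: -313/30 - 2/5*e1 + 27/5*e2 + 39/10*e3 - 18/5*e13
Answer: -313/30


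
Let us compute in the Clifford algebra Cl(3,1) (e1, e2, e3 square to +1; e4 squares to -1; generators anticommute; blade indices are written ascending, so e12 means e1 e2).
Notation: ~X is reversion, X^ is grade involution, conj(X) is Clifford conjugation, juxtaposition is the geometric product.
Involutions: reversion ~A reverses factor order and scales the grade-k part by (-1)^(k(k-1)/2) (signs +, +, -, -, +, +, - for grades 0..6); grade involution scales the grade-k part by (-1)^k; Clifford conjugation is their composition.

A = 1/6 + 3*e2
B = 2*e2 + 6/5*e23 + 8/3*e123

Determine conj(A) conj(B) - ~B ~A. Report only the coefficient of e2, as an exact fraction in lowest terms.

first term: 6 - 1/3*e2 + 18/5*e3 + 8*e13 - 1/5*e23 + 4/9*e123
second term: 6 + 1/3*e2 + 18/5*e3 + 8*e13 - 1/5*e23 - 4/9*e123
Answer: -2/3


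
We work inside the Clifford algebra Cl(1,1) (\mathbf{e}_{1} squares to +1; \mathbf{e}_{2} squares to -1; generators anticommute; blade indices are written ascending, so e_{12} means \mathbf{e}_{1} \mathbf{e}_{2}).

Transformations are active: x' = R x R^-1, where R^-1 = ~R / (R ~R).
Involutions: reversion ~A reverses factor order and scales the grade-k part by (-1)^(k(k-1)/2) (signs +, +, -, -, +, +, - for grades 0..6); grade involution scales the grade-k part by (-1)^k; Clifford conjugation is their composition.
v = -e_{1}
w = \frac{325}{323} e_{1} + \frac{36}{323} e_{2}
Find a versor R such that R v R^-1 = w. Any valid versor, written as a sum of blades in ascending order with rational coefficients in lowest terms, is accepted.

The midline construction: v and w both square to 1, so reflecting in their sum \frac{2}{323} e_{1} + \frac{36}{323} e_{2} exchanges them.
Answer: \frac{2}{323} e_{1} + \frac{36}{323} e_{2}


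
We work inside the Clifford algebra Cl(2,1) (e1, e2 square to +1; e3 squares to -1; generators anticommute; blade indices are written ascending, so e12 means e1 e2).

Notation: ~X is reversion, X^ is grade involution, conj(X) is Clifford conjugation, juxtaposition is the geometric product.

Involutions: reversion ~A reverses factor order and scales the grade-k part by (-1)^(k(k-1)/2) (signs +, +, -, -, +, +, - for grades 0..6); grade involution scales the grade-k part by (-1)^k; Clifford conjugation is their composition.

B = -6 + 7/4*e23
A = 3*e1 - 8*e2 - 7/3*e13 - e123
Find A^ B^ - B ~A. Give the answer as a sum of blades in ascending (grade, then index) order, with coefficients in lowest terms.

first term: 79/4*e1 - 48*e2 + 14*e3 - 49/12*e12 + 14*e13 - 45/4*e123
second term: -65/4*e1 + 48*e2 + 14*e3 - 49/12*e12 - 14*e13 - 3/4*e123
Answer: 36*e1 - 96*e2 + 28*e13 - 21/2*e123


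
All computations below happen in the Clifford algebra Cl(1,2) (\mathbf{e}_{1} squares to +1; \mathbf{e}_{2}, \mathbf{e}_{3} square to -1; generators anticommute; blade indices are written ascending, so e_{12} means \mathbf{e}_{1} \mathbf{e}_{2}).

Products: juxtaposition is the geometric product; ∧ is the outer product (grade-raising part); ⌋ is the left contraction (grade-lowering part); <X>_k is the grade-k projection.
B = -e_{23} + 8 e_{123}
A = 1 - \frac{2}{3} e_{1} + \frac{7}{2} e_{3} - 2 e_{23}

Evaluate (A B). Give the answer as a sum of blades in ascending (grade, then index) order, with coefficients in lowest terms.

step 1: -2 + 16 e_{1} - \frac{7}{2} e_{2} - 28 e_{12} - \frac{19}{3} e_{23} + \frac{26}{3} e_{123}
Answer: -2 + 16 e_{1} - \frac{7}{2} e_{2} - 28 e_{12} - \frac{19}{3} e_{23} + \frac{26}{3} e_{123}


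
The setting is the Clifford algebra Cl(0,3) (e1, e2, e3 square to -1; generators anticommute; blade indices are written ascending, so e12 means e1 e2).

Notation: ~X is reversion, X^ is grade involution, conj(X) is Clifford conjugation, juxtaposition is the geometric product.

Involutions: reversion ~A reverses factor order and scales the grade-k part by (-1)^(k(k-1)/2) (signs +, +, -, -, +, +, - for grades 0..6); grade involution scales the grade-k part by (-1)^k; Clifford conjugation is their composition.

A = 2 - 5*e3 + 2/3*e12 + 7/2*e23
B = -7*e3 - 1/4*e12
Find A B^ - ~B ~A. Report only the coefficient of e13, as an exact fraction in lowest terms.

first term: 211/6 - 49/2*e2 + 14*e3 - 1/2*e12 - 7/8*e13 + 71/12*e123
second term: -209/6 + 49/2*e2 - 14*e3 + 1/2*e12 + 7/8*e13 + 41/12*e123
Answer: -7/4


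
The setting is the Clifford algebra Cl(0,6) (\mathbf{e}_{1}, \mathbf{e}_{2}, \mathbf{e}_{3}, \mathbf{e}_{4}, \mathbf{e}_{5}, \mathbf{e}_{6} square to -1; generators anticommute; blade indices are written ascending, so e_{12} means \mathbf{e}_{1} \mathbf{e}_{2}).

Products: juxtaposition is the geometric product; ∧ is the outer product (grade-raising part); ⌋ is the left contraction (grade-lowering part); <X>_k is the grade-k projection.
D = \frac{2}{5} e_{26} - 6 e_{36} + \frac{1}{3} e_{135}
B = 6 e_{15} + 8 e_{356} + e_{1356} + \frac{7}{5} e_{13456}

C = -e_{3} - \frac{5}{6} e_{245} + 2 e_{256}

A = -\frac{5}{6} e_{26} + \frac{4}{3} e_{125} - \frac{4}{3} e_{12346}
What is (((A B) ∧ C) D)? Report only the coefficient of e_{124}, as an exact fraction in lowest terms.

step 1: 8 e_{2} - \frac{28}{15} e_{25} + \frac{20}{3} e_{235} - \frac{4}{3} e_{236} - \frac{4}{3} e_{245} + \frac{5}{6} e_{1235} + \frac{32}{3} e_{1236} + \frac{32}{3} e_{1245} + 5 e_{1256} + \frac{28}{15} e_{2346} - \frac{7}{6} e_{12345} - 8 e_{23456}
step 2: -8 e_{23} - \frac{28}{15} e_{235} + \frac{4}{3} e_{2345} - \frac{32}{3} e_{12345} - 5 e_{12356}
step 3: -\frac{28}{45} e_{12} + \frac{32}{9} e_{24} - \frac{149}{3} e_{26} - \frac{16}{5} e_{36} + \frac{4}{9} e_{124} + \frac{98}{3} e_{125} + 2 e_{135} + \frac{56}{5} e_{256} + \frac{56}{75} e_{356} + 8 e_{2456} + \frac{8}{15} e_{3456} - 64 e_{12456} - \frac{64}{15} e_{13456}
Answer: \frac{4}{9}


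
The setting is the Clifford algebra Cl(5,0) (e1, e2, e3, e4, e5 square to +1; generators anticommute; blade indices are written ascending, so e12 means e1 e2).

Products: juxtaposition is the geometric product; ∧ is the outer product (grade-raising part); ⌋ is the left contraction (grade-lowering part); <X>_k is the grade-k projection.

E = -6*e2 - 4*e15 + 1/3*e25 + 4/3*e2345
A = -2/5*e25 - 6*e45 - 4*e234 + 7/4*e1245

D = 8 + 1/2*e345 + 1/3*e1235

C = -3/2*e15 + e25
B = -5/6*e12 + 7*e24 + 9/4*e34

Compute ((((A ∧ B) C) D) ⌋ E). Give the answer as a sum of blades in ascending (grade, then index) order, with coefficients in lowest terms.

step 1: 5*e1245 - 9/10*e2345
step 2: 5*e14 + 15/2*e24 + 9/10*e34 + 27/20*e1234
step 3: -9/20*e5 + 40*e14 + 60*e24 + 36/5*e34 + 9/20*e45 - 27/40*e125 - 5/2*e135 - 15/4*e235 + 54/5*e1234 - 3/10*e1245 + 5/2*e1345 - 5/3*e2345
step 4: -20/9 - 9/5*e1 + 3/20*e2 - 5*e4 - 3/5*e23 - 48/5*e25 + 80*e35 + 3/5*e234
Answer: -20/9 - 9/5*e1 + 3/20*e2 - 5*e4 - 3/5*e23 - 48/5*e25 + 80*e35 + 3/5*e234


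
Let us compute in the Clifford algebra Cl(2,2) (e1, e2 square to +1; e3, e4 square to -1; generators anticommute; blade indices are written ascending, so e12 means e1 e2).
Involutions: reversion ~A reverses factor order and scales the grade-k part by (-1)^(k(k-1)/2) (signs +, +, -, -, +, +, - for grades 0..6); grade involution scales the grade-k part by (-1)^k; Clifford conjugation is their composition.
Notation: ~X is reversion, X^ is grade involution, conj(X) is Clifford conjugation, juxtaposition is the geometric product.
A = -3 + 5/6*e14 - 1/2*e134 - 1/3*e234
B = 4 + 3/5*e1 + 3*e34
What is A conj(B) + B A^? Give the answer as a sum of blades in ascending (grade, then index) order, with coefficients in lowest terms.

first term: -12 + 3/10*e1 - e2 + 1/2*e4 - 5/2*e13 + 10/3*e14 + 93/10*e34 - 2*e134 - 4/3*e234 - 1/5*e1234
second term: -12 - 33/10*e1 - e2 + 1/2*e4 - 5/2*e13 + 10/3*e14 - 87/10*e34 + 2*e134 + 4/3*e234 + 1/5*e1234
Answer: -24 - 3*e1 - 2*e2 + e4 - 5*e13 + 20/3*e14 + 3/5*e34


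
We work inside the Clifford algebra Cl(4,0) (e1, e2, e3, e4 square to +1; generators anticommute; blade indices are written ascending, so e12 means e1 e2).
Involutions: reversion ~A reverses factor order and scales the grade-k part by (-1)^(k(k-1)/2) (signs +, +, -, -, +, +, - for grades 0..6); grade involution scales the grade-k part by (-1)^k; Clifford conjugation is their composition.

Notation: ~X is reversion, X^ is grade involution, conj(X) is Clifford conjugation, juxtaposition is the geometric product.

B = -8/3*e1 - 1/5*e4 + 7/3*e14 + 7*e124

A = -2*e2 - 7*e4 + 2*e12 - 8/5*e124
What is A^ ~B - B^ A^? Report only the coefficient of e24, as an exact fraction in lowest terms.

first term: 49/5 + 49/3*e1 + 8/5*e2 + 14*e4 - 3299/75*e12 + 98/3*e14 + 64/15*e124
second term: 63/5 + 49/3*e1 + 136/15*e2 + 14*e4 - 3251/75*e12 + 98/3*e14 + 128/15*e24 - 64/15*e124
Answer: -128/15


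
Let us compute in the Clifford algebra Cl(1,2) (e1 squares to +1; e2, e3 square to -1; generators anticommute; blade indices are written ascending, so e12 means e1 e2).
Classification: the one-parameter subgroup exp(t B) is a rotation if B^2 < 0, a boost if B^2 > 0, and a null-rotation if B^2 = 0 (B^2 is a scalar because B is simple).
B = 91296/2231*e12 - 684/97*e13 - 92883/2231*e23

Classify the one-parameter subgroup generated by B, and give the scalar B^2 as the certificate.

B^2 term by term: the squares give (91296/2231)^2*(e12)^2 + (-684/97)^2*(e13)^2 + (-92883/2231)^2*(e23)^2 = 8334959616/4977361*(+1) + 467856/9409*(+1) + 8627251689/4977361*(-1) = -9 (each basis 2-blade squares to minus the product of its generators' squares); cross terms between blades sharing an index anticommute and cancel. So B^2 = -9.
Answer: rotation, certificate B^2 = -9. One invariant decides it: the square -9 survives every conjugation, and its sign is exactly the classification.


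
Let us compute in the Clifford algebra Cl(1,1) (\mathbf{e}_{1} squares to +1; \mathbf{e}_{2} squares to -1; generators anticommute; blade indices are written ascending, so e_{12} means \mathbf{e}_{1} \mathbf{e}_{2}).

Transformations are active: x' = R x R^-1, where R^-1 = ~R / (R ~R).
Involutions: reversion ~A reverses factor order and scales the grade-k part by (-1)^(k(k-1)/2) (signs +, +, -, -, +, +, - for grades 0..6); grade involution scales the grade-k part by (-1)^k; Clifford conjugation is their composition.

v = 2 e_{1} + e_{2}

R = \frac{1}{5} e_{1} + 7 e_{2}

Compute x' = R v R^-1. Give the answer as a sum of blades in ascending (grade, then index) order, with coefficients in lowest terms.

~R = \frac{1}{5} e_{1} + 7 e_{2}, and R ~R = -\frac{1224}{25}, so R^-1 = ~R / (-\frac{1224}{25}).
R v = -\frac{33}{5} - \frac{69}{5} e_{12}
Answer: -\frac{397}{204} e_{1} + \frac{181}{204} e_{2}


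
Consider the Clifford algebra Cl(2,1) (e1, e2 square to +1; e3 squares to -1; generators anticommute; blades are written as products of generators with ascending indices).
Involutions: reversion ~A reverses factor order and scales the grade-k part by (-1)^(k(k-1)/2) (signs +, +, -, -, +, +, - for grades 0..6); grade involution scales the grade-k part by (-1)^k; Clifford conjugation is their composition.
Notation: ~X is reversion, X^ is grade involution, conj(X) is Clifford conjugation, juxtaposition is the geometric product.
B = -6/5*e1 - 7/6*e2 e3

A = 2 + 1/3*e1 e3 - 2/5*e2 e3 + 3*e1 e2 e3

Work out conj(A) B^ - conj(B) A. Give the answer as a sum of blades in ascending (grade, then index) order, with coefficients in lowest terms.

first term: -7/15 - 11/10*e1 + 2/5*e3 + 7/18*e1 e2 + 19/15*e2 e3 + 12/25*e1 e2 e3
second term: -7/15 + 59/10*e1 + 2/5*e3 - 7/18*e1 e2 + 89/15*e2 e3 - 12/25*e1 e2 e3
Answer: -7*e1 + 7/9*e1 e2 - 14/3*e2 e3 + 24/25*e1 e2 e3


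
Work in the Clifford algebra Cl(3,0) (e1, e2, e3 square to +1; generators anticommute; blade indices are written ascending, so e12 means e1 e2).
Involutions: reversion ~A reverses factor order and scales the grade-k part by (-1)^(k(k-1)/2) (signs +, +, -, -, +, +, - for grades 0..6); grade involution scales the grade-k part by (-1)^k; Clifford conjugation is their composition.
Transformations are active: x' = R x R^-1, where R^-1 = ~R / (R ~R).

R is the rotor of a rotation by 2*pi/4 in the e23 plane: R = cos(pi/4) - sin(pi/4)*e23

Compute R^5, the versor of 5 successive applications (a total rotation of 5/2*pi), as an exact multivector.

The rotor phase is half the rotation angle and phases add under composition, so 5 steps in the e23 plane accumulate phase 5*(pi/4) = 5*pi/4: R^5 = cos(5*pi/4) - sin(5*pi/4)*e23.
cos(5*pi/4) = -sqrt(2)/2 and sin(5*pi/4) = -sqrt(2)/2, so R^5 = -sqrt(2)/2 + sqrt(2)/2*e23. The net rotation is 1/2*pi (after discarding 1 full turn, each of which contributes a factor -1 to the rotor); the rotor keeps the half-angle phase exactly.
Answer: -sqrt(2)/2 + sqrt(2)/2*e23


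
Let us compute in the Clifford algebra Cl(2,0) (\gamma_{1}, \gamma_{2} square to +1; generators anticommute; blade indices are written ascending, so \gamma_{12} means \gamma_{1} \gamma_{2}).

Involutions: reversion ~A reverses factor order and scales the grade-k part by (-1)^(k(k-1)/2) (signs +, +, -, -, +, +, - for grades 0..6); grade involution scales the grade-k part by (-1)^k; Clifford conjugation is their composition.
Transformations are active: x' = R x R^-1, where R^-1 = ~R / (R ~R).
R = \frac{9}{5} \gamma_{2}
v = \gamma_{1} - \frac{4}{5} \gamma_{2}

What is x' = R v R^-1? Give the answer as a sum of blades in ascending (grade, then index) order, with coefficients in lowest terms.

~R = \frac{9}{5} \gamma_{2}, and R ~R = \frac{81}{25}, so R^-1 = ~R / (\frac{81}{25}).
R v = -\frac{36}{25} - \frac{9}{5} \gamma_{12}
Answer: -\gamma_{1} - \frac{4}{5} \gamma_{2}


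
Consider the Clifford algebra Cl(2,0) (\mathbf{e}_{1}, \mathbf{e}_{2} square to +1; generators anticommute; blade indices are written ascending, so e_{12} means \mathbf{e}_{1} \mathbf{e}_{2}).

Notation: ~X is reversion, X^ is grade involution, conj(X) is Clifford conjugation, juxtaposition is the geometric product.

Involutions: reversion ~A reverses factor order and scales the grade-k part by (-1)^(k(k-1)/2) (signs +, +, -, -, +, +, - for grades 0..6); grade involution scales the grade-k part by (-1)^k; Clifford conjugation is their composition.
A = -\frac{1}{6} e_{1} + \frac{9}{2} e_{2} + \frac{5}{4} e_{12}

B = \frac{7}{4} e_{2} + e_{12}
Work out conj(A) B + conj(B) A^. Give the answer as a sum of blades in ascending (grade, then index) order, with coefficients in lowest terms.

first term: -\frac{53}{8} + \frac{37}{16} e_{1} + \frac{1}{6} e_{2} + \frac{7}{24} e_{12}
second term: \frac{73}{8} + \frac{107}{16} e_{1} + \frac{1}{6} e_{2} + \frac{7}{24} e_{12}
Answer: \frac{5}{2} + 9 e_{1} + \frac{1}{3} e_{2} + \frac{7}{12} e_{12}


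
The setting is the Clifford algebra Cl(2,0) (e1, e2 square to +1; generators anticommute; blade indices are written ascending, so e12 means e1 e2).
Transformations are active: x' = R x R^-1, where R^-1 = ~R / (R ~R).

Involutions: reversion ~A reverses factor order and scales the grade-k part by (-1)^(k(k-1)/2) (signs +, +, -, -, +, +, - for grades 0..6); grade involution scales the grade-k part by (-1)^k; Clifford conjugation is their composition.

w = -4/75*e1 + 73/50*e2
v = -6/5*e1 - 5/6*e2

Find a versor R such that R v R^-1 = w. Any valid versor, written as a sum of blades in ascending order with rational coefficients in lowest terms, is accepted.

R = v + w = -94/75*e1 + 47/75*e2 works: the equal norms (1921/900) guarantee its sandwich swaps v into w.
Answer: -94/75*e1 + 47/75*e2


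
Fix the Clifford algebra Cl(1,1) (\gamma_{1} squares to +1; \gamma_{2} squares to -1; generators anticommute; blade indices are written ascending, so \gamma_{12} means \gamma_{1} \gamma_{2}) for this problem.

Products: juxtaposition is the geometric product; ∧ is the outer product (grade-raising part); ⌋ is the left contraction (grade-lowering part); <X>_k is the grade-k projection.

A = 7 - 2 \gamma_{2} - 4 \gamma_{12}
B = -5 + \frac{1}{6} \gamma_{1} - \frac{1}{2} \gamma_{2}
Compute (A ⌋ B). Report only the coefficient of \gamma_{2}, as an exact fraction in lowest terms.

step 1: -36 + \frac{7}{6} \gamma_{1} - \frac{7}{2} \gamma_{2}
Answer: -\frac{7}{2}


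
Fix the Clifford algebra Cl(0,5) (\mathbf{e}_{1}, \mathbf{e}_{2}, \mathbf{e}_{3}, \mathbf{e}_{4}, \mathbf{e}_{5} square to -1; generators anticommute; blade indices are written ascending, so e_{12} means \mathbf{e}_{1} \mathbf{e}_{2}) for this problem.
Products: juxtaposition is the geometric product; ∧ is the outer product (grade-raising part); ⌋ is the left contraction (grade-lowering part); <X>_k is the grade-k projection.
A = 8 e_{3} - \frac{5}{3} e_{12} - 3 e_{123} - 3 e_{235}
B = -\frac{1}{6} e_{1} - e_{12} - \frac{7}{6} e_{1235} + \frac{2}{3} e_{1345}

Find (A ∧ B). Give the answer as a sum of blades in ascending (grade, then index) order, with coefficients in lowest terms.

step 1: \frac{4}{3} e_{13} - 8 e_{123} - \frac{1}{2} e_{1235}
Answer: \frac{4}{3} e_{13} - 8 e_{123} - \frac{1}{2} e_{1235}


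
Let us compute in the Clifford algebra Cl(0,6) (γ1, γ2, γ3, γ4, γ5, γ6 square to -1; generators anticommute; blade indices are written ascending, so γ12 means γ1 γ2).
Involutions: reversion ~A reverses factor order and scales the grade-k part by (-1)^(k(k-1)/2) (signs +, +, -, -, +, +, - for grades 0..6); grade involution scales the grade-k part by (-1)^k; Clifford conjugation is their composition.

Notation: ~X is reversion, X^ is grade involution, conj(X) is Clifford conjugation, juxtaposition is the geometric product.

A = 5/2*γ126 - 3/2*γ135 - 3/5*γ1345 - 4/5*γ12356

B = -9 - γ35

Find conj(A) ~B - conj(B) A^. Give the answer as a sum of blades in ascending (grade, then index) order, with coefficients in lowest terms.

first term: 3/2*γ1 - 3/5*γ14 - 233/10*γ126 + 27/2*γ135 + 27/5*γ1345 - 47/10*γ12356
second term: -3/2*γ1 - 3/5*γ14 + 217/10*γ126 - 27/2*γ135 + 27/5*γ1345 - 97/10*γ12356
Answer: 3*γ1 - 45*γ126 + 27*γ135 + 5*γ12356


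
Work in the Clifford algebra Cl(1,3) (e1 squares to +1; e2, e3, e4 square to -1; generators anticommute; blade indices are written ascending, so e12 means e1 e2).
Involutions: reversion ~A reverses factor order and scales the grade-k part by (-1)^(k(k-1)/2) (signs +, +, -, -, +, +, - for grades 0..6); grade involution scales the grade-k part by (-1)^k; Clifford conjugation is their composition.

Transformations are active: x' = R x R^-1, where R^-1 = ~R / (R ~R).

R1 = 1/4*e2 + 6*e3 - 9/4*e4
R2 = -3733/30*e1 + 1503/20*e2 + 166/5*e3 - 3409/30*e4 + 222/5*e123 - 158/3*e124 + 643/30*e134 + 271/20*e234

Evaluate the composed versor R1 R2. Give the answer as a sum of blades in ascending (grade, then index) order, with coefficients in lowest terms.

Distribute over the terms of R1 (each basis-blade product reordered to ascending indices, repeated generators contracted through their squares):
(1/4*e2) R2 = -1503/80 + 3733/120*e12 + 111/10*e13 - 79/6*e14 + 83/10*e23 - 3409/120*e24 - 271/80*e34 - 643/120*e1234
(6*e3) R2 = -996/5 - 1332/5*e12 + 3733/5*e13 + 643/5*e14 - 4509/10*e23 + 813/10*e24 - 3409/5*e34 - 316*e1234
(-9/4*e4) R2 = -10227/40 - 237/2*e12 + 1929/40*e13 - 11199/40*e14 + 2439/80*e23 + 13527/80*e24 + 747/10*e34 + 999/10*e1234
Summing the partial products and collecting blades:
Answer: -37893/80 - 8491/24*e12 + 32237/40*e13 - 3949/24*e14 - 32969/80*e23 + 10655/48*e24 - 48839/80*e34 - 5315/24*e1234


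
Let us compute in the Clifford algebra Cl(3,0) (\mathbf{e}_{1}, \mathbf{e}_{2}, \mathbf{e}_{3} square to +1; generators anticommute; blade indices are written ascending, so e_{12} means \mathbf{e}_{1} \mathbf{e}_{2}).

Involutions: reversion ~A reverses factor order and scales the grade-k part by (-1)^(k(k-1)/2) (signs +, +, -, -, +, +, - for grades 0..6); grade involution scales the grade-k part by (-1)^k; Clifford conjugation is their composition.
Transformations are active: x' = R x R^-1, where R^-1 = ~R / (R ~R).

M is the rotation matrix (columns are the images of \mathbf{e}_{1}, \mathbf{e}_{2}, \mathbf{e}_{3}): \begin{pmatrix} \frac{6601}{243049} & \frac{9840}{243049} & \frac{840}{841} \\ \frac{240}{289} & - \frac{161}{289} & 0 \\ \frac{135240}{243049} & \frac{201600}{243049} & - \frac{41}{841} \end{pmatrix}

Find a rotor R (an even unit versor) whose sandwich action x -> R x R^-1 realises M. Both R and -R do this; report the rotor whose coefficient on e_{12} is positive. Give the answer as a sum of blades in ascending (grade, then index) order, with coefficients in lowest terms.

Method: write R = a + b12*e_{12} + b13*e_{13} + b23*e_{23} with a^2 + b12^2 + b13^2 + b23^2 = 1 (so R^-1 = ~R). Expanding the columns R e_j ~R gives tr M = 4a^2 - 1 and, from the antisymmetric part, M21 - M12 = -4a*b12, M13 - M31 = 4a*b13, M32 - M23 = -4a*b23.
Here tr M = -\frac{140649}{243049}, so a^2 = (1 + tr M)/4 = \frac{25600}{243049} and a = ±\frac{160}{493}. Taking a = \frac{160}{493}: M21 - M12 = \frac{192000}{243049}, M13 - M31 = \frac{107520}{243049}, M32 - M23 = \frac{201600}{243049}, giving b12 = -\frac{300}{493}, b13 = \frac{168}{493}, b23 = -\frac{315}{493}, i.e. R = \frac{160}{493} - \frac{300}{493} e_{12} + \frac{168}{493} e_{13} - \frac{315}{493} e_{23}.
Its e_{12} coefficient is negative, so report the other preimage -R.
Answer: -\frac{160}{493} + \frac{300}{493} e_{12} - \frac{168}{493} e_{13} + \frac{315}{493} e_{23}. Recall the cover is two-to-one: with M of trace -\frac{140649}{243049}, both preimages act alike, and the stated e_{12} sign chooses the sheet.


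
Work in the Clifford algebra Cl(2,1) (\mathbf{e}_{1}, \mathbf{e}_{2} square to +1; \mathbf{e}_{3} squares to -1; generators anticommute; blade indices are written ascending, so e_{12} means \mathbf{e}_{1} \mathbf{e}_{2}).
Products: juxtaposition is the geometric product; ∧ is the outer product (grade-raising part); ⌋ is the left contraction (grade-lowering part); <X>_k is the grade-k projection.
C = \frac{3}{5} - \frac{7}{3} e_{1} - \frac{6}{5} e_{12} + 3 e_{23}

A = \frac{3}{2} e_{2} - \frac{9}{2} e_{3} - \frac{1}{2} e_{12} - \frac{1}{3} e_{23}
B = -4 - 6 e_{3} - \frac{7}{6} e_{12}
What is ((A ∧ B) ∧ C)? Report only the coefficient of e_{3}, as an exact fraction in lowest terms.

step 1: -6 e_{2} + 18 e_{3} + 2 e_{12} - \frac{23}{3} e_{23} + \frac{33}{4} e_{123}
step 2: -\frac{18}{5} e_{2} + \frac{54}{5} e_{3} - \frac{64}{5} e_{12} + 42 e_{13} - \frac{23}{5} e_{23} + \frac{223}{180} e_{123}
Answer: \frac{54}{5}


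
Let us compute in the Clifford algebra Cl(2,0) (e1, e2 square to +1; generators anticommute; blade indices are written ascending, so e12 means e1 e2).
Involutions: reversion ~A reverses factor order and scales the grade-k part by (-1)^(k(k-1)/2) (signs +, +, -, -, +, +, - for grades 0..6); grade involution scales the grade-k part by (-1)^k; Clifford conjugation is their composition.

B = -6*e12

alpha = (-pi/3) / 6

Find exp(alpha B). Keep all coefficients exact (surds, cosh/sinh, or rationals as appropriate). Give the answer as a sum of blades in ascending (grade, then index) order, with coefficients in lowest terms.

B^2 = (-6)^2*(e12)^2 = 36*(-1) = -36 (a basis 2-blade squares to minus the product of its generators' squares).
B^2 = -36 — B^2 < 0, so the exponential closes trigonometrically: l = 6, alpha*l = -pi/3, so exp(alpha B) = cos(-pi/3) + (sin(-pi/3)/6)*B = 1/2 + (-sqrt(3)/12)*B.
Answer: 1/2 + sqrt(3)/2*e12


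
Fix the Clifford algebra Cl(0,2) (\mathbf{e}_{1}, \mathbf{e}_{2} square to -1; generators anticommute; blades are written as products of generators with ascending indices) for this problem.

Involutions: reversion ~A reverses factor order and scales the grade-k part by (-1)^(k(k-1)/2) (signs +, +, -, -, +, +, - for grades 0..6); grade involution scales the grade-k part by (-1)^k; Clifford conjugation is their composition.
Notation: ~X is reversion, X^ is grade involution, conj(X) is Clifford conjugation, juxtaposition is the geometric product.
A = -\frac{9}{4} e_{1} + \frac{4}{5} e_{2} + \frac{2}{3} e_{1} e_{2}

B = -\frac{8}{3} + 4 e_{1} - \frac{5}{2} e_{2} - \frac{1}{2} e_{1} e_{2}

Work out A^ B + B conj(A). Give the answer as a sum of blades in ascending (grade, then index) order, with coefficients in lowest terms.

first term: -\frac{32}{3} - \frac{59}{15} e_{1} + \frac{237}{40} e_{2} - \frac{1513}{360} e_{1} e_{2}
second term: -\frac{34}{3} - \frac{71}{15} e_{1} + \frac{147}{40} e_{2} + \frac{1513}{360} e_{1} e_{2}
Answer: -22 - \frac{26}{3} e_{1} + \frac{48}{5} e_{2}
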